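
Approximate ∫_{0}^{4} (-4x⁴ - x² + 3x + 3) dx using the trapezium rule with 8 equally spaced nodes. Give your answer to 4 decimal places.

h = (4 − 0)/7 = 0.571429.
Nodes x₀,…,x₇ = 0, 0.571429, 1.142857, 1.714286, 2.285714, 2.857143, 3.428571, 4.
f(x) = -4x⁴ - x² + 3x + 3: f₀=3, f₁=3.961266, f₂=-1.701374, f₃=-29.341524, f₄=-104.548521, f₅=-263.147439, f₆=-551.199084, f₇=-1025.
(h/2)·[f₀ + 2f₁ + 2f₂ + 2f₃ + 2f₄ + 2f₅ + 2f₆ + f₇] = 0.285714·(-2913.953353) = -832.5581.

-832.5581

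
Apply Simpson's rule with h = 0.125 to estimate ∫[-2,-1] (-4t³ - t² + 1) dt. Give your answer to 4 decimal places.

h = (-1 − (-2))/8 = 0.125.
Nodes t₀,…,t₈ = -2, -1.875, -1.75, -1.625, -1.5, -1.375, -1.25, -1.125, -1.
f(t) = -4t³ - t² + 1: f₀=29, f₁=23.8515625, f₂=19.375, f₃=15.5234375, f₄=12.25, f₅=9.5078125, f₆=7.25, f₇=5.4296875, f₈=4.
(h/3)·[f₀ + 4f₁ + 2f₂ + 4f₃ + 2f₄ + 4f₅ + 2f₆ + 4f₇ + f₈] = 0.041667·(328) = 13.6667.

13.6667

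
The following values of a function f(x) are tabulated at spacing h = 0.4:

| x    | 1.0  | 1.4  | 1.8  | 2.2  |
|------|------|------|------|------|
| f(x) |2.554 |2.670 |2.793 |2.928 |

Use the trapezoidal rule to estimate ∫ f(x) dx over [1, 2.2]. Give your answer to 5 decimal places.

3.28160

h = 0.4, n = 3.
(h/2)·[y₀ + 2y₁ + 2y₂ + y₃] = 0.2·(16.408) = 3.28160.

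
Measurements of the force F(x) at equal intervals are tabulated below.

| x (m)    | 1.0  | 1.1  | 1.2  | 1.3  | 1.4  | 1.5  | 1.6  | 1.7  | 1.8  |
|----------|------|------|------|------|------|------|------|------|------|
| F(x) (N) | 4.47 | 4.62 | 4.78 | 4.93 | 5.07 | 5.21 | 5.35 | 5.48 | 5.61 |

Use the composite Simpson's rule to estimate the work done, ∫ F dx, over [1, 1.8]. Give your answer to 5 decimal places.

h = 0.1, n = 8.
(h/3)·[y₀ + 4y₁ + 2y₂ + 4y₃ + 2y₄ + 4y₅ + 2y₆ + 4y₇ + y₈] = 0.033333·(121.44) = 4.04800.

4.04800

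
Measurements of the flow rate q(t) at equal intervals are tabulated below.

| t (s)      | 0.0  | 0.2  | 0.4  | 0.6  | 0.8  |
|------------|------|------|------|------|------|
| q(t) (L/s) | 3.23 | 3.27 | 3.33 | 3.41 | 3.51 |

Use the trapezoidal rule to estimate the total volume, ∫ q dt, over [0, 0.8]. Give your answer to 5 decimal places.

h = 0.2, n = 4.
(h/2)·[y₀ + 2y₁ + 2y₂ + 2y₃ + y₄] = 0.1·(26.76) = 2.67600.

2.67600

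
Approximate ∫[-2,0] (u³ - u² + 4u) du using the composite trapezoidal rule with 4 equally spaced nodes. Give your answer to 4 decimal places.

-15.2593

h = (0 − (-2))/3 = 0.666667.
Nodes u₀,…,u₃ = -2, -1.333333, -0.666667, 0.
f(u) = u³ - u² + 4u: f₀=-20, f₁=-9.481481, f₂=-3.407407, f₃=0.
(h/2)·[f₀ + 2f₁ + 2f₂ + f₃] = 0.333333·(-45.777778) = -15.2593.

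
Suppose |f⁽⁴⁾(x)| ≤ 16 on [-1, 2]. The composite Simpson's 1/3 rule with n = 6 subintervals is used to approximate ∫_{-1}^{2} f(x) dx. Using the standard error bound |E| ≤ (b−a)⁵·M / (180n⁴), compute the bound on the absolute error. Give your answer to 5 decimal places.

|E| ≤ (3)⁵·16 / (180·6⁴) = 3888/233280 = 0.01667.

0.01667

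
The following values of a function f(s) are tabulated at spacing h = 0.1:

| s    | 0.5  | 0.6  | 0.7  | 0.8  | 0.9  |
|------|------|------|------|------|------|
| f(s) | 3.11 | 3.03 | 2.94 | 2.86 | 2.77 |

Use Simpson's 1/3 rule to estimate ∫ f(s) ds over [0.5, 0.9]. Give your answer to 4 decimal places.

h = 0.1, n = 4.
(h/3)·[y₀ + 4y₁ + 2y₂ + 4y₃ + y₄] = 0.033333·(35.32) = 1.1773.

1.1773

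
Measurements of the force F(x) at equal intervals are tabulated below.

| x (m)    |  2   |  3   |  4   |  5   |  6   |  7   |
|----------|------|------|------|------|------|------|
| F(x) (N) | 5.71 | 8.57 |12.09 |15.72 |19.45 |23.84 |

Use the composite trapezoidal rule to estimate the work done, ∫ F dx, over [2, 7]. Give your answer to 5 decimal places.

70.60500

h = 1, n = 5.
(h/2)·[y₀ + 2y₁ + 2y₂ + 2y₃ + 2y₄ + y₅] = 0.5·(141.21) = 70.60500.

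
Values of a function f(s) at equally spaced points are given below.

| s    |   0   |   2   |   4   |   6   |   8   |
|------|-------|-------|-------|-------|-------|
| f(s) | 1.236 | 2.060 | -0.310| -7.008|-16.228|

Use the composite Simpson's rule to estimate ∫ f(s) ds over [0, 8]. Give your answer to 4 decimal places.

-23.6027

h = 2, n = 4.
(h/3)·[y₀ + 4y₁ + 2y₂ + 4y₃ + y₄] = 0.666667·(-35.404) = -23.6027.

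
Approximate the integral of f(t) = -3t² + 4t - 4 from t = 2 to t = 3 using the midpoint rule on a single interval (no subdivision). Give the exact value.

M = (b−a)·f(2.5) = 1·(-12.75) = -12.75.

-12.75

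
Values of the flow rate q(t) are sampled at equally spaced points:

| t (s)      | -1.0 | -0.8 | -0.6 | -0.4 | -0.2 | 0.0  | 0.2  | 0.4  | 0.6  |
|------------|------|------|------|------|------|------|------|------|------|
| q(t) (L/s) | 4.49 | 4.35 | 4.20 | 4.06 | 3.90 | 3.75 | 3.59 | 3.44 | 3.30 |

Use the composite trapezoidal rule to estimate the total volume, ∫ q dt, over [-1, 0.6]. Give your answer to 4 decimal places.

6.2370

h = 0.2, n = 8.
(h/2)·[y₀ + 2y₁ + 2y₂ + 2y₃ + 2y₄ + 2y₅ + 2y₆ + 2y₇ + y₈] = 0.1·(62.37) = 6.2370.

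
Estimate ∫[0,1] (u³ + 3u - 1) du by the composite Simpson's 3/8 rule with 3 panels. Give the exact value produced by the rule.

0.75

h = (1 − 0)/3 = 0.333333.
Nodes u₀,…,u₃ = 0, 0.333333, 0.666667, 1.
f(u) = u³ + 3u - 1: f₀=-1, f₁=0.037037, f₂=1.296296, f₃=3.
(3h/8)·[f₀ + 3f₁ + 3f₂ + f₃] = 0.125·(6) = 0.75.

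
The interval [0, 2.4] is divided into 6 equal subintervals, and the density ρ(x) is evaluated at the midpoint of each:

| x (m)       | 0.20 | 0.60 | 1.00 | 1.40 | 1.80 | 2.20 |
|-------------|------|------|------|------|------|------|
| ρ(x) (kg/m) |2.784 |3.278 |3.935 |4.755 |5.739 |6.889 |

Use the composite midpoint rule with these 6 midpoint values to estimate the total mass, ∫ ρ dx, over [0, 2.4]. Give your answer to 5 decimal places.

10.95200

h = 0.4, n = 6.
h·[y(m₁) + y(m₂) + y(m₃) + y(m₄) + y(m₅) + y(m₆)] = 0.4·(27.380) = 10.95200.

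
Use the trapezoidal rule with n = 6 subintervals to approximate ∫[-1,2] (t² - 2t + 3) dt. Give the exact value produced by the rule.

9.125

h = (2 − (-1))/6 = 0.5.
Nodes t₀,…,t₆ = -1, -0.5, 0, 0.5, 1, 1.5, 2.
f(t) = t² - 2t + 3: f₀=6, f₁=4.25, f₂=3, f₃=2.25, f₄=2, f₅=2.25, f₆=3.
(h/2)·[f₀ + 2f₁ + 2f₂ + 2f₃ + 2f₄ + 2f₅ + f₆] = 0.25·(36.5) = 9.125.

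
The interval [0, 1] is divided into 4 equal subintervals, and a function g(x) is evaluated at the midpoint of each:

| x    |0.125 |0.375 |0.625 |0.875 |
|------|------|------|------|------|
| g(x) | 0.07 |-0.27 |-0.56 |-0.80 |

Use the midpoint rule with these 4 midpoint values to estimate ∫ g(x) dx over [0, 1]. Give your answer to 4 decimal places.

h = 0.25, n = 4.
h·[y(m₁) + y(m₂) + y(m₃) + y(m₄)] = 0.25·(-1.56) = -0.3900.

-0.3900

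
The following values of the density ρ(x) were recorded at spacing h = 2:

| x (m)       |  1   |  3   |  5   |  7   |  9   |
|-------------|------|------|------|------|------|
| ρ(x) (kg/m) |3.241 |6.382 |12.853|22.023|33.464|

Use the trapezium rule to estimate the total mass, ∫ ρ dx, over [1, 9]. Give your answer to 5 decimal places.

119.22100

h = 2, n = 4.
(h/2)·[y₀ + 2y₁ + 2y₂ + 2y₃ + y₄] = 1·(119.221) = 119.22100.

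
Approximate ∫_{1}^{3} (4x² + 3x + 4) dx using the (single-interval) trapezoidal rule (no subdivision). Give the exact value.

60

T = (b−a)/2 · [f(1) + f(3)] = 1·[11 + 49] = 60.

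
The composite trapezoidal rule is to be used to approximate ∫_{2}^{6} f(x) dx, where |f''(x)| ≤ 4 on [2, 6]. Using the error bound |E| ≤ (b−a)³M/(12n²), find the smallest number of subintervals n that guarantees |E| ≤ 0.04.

24

Need 256/(12n²) ≤ 0.04.
n² ≥ 256/(12·0.04) = 533.333 ⇒ n ≥ 23.0940, so the smallest n is 24.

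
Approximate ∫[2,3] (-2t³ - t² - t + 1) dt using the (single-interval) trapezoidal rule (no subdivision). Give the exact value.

T = (b−a)/2 · [f(2) + f(3)] = 0.5·[(-21) + (-65)] = -43.

-43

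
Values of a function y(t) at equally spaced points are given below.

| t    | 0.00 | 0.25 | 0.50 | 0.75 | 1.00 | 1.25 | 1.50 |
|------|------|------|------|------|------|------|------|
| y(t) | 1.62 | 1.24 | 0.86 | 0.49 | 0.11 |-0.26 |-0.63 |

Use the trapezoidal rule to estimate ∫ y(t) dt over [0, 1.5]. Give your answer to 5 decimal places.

h = 0.25, n = 6.
(h/2)·[y₀ + 2y₁ + 2y₂ + 2y₃ + 2y₄ + 2y₅ + y₆] = 0.125·(5.87) = 0.73375.

0.73375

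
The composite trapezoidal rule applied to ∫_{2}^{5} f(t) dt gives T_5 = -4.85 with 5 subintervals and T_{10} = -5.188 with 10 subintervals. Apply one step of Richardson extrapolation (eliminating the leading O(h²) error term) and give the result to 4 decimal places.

-5.3007

R = (4·T_{10} − T_5) / 3 = (4·(-5.188) − (-4.85))/3 = (-15.902)/3 = -5.3007.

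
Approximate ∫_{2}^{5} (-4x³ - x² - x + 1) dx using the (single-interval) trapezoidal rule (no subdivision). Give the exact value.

-849

T = (b−a)/2 · [f(2) + f(5)] = 1.5·[(-37) + (-529)] = -849.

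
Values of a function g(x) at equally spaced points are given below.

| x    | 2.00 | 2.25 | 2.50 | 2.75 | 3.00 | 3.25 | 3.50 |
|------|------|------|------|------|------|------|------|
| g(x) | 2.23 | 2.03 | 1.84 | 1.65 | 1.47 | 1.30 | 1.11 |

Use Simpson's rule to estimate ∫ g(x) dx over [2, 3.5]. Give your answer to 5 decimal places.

h = 0.25, n = 6.
(h/3)·[y₀ + 4y₁ + 2y₂ + 4y₃ + 2y₄ + 4y₅ + y₆] = 0.083333·(29.88) = 2.49000.

2.49000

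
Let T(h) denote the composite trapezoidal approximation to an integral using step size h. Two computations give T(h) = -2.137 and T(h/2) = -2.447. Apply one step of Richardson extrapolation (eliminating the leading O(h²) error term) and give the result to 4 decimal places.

-2.5503

R = (4·T(h/2) − T(h)) / 3 = (4·(-2.447) − (-2.137))/3 = (-7.651)/3 = -2.5503.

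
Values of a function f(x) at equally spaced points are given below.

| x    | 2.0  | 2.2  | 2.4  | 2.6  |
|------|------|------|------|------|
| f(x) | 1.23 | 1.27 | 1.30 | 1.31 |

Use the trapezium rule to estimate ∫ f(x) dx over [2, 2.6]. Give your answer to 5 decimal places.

h = 0.2, n = 3.
(h/2)·[y₀ + 2y₁ + 2y₂ + y₃] = 0.1·(7.68) = 0.76800.

0.76800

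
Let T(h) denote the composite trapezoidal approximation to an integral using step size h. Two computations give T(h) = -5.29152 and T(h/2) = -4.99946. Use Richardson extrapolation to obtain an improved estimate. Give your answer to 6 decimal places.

R = (4·T(h/2) − T(h)) / 3 = (4·(-4.99946) − (-5.29152))/3 = (-14.70632)/3 = -4.902107.

-4.902107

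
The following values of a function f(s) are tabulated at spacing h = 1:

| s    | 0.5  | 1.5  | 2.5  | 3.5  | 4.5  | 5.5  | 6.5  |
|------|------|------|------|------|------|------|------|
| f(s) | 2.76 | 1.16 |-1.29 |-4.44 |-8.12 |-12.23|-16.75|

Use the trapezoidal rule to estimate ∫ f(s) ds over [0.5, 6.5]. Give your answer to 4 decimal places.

h = 1, n = 6.
(h/2)·[y₀ + 2y₁ + 2y₂ + 2y₃ + 2y₄ + 2y₅ + y₆] = 0.5·(-63.83) = -31.9150.

-31.9150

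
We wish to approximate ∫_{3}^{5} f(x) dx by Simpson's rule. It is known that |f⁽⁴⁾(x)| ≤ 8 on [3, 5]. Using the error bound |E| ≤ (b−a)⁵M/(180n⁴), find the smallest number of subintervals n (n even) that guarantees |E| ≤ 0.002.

Need 256/(180n⁴) ≤ 0.002.
n⁴ ≥ 256/(180·0.002) = 711.111 ⇒ n ≥ 5.1640, so the smallest even n is 6. (n must be even for Simpson's rule.)

6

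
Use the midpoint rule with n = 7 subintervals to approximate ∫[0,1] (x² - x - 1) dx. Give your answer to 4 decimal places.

-1.1684

h = (1 − 0)/7 = 0.142857.
Midpoints m₁,…,m₇ = 0.071429, 0.214286, 0.357143, 0.5, 0.642857, 0.785714, 0.928571.
f(m₁)=-1.066327, f(m₂)=-1.168367, f(m₃)=-1.229592, f(m₄)=-1.25, f(m₅)=-1.229592, f(m₆)=-1.168367, f(m₇)=-1.066327.
h·[f(m₁) + f(m₂) + f(m₃) + f(m₄) + f(m₅) + f(m₆) + f(m₇)] = 0.142857·(-8.178571) = -1.1684.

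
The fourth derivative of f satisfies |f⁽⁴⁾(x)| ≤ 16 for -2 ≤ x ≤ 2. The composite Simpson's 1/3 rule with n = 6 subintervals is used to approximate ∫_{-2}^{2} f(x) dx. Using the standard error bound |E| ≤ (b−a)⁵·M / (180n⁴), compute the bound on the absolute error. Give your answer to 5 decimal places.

0.07023

|E| ≤ (4)⁵·16 / (180·6⁴) = 16384/233280 = 0.07023.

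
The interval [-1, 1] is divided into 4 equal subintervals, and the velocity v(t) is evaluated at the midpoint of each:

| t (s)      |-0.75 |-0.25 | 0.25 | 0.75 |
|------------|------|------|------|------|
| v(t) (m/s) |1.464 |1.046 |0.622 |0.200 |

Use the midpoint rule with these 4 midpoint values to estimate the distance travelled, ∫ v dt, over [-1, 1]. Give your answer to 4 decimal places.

1.6660

h = 0.5, n = 4.
h·[y(m₁) + y(m₂) + y(m₃) + y(m₄)] = 0.5·(3.332) = 1.6660.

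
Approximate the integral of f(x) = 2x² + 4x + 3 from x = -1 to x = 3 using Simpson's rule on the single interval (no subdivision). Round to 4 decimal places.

46.6667

S = (b−a)/6 · [f(-1) + 4f(1) + f(3)] = 0.666667·[1 + 4·9 + 33] = 46.6667.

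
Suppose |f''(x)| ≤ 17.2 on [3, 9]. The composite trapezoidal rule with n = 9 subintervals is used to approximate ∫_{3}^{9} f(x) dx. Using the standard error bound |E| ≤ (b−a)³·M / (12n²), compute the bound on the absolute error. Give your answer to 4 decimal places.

3.8222

|E| ≤ (6)³·17.2 / (12·9²) = 3715.2/972 = 3.8222.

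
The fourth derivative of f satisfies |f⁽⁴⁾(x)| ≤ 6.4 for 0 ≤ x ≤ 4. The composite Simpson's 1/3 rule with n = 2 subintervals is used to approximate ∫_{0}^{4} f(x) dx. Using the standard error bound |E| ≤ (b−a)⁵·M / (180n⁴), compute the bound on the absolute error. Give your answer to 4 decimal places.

|E| ≤ (4)⁵·6.4 / (180·2⁴) = 6553.6/2880 = 2.2756.

2.2756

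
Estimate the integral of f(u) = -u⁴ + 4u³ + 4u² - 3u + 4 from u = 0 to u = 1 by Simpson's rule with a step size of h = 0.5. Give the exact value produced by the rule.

4.625

h = (1 − 0)/2 = 0.5.
Nodes u₀,…,u₂ = 0, 0.5, 1.
f(u) = -u⁴ + 4u³ + 4u² - 3u + 4: f₀=4, f₁=3.9375, f₂=8.
(h/3)·[f₀ + 4f₁ + f₂] = 0.166667·(27.75) = 4.625.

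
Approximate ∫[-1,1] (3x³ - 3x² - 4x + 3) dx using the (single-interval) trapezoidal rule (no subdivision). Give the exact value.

T = (b−a)/2 · [f(-1) + f(1)] = 1·[1 + (-1)] = 0.

0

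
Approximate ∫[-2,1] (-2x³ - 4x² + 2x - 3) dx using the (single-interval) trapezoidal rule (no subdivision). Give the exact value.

T = (b−a)/2 · [f(-2) + f(1)] = 1.5·[(-7) + (-7)] = -21.

-21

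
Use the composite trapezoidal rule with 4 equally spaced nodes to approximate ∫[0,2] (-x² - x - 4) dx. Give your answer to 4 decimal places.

h = (2 − 0)/3 = 0.666667.
Nodes x₀,…,x₃ = 0, 0.666667, 1.333333, 2.
f(x) = -x² - x - 4: f₀=-4, f₁=-5.111111, f₂=-7.111111, f₃=-10.
(h/2)·[f₀ + 2f₁ + 2f₂ + f₃] = 0.333333·(-38.444444) = -12.8148.

-12.8148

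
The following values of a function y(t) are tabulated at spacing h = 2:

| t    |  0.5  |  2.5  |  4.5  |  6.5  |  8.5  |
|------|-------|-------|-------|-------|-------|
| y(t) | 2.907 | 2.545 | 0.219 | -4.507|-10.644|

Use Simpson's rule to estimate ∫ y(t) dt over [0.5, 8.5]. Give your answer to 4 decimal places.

-10.0980

h = 2, n = 4.
(h/3)·[y₀ + 4y₁ + 2y₂ + 4y₃ + y₄] = 0.666667·(-15.147) = -10.0980.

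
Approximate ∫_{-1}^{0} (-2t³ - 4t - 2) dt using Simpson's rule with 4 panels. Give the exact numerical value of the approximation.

h = (0 − (-1))/4 = 0.25.
Nodes t₀,…,t₄ = -1, -0.75, -0.5, -0.25, 0.
f(t) = -2t³ - 4t - 2: f₀=4, f₁=1.84375, f₂=0.25, f₃=-0.96875, f₄=-2.
(h/3)·[f₀ + 4f₁ + 2f₂ + 4f₃ + f₄] = 0.083333·(6) = 0.5.

0.5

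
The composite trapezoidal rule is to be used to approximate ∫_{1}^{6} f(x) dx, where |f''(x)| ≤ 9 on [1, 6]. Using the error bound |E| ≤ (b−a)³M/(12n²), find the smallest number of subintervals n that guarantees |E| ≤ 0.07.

37

Need 1125/(12n²) ≤ 0.07.
n² ≥ 1125/(12·0.07) = 1339.29 ⇒ n ≥ 36.5963, so the smallest n is 37.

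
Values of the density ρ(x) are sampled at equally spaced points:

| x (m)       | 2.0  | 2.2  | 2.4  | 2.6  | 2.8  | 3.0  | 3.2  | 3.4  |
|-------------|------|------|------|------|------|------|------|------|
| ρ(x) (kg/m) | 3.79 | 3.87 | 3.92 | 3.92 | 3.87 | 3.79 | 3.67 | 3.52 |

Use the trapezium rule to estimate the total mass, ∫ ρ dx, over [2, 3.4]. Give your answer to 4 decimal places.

h = 0.2, n = 7.
(h/2)·[y₀ + 2y₁ + 2y₂ + 2y₃ + 2y₄ + 2y₅ + 2y₆ + y₇] = 0.1·(53.39) = 5.3390.

5.3390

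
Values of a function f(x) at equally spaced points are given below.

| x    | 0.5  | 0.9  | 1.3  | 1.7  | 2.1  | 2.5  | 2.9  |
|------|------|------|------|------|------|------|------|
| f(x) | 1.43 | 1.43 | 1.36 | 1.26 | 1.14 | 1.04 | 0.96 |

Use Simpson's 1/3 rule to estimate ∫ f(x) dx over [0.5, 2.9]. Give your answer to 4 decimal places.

h = 0.4, n = 6.
(h/3)·[y₀ + 4y₁ + 2y₂ + 4y₃ + 2y₄ + 4y₅ + y₆] = 0.133333·(22.31) = 2.9747.

2.9747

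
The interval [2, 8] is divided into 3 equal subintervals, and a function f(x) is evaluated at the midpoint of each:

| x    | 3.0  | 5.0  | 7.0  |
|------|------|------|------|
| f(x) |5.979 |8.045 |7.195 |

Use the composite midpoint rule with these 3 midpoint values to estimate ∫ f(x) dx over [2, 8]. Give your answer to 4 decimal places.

42.4380

h = 2, n = 3.
h·[y(m₁) + y(m₂) + y(m₃)] = 2·(21.219) = 42.4380.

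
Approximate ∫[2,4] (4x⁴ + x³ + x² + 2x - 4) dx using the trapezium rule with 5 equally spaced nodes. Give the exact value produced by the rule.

h = (4 − 2)/4 = 0.5.
Nodes x₀,…,x₄ = 2, 2.5, 3, 3.5, 4.
f(x) = 4x⁴ + x³ + x² + 2x - 4: f₀=76, f₁=179.125, f₂=362, f₃=658.375, f₄=1108.
(h/2)·[f₀ + 2f₁ + 2f₂ + 2f₃ + f₄] = 0.25·(3583) = 895.75.

895.75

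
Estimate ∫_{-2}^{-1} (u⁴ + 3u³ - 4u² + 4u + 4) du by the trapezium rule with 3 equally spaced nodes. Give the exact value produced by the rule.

-16.53125

h = (-1 − (-2))/2 = 0.5.
Nodes u₀,…,u₂ = -2, -1.5, -1.
f(u) = u⁴ + 3u³ - 4u² + 4u + 4: f₀=-28, f₁=-16.0625, f₂=-6.
(h/2)·[f₀ + 2f₁ + f₂] = 0.25·(-66.125) = -16.53125.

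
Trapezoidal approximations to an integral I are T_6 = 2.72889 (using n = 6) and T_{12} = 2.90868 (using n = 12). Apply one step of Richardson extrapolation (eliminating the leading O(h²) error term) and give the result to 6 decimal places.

2.968610

R = (4·T_{12} − T_6) / 3 = (4·2.90868 − 2.72889)/3 = (8.90583)/3 = 2.968610.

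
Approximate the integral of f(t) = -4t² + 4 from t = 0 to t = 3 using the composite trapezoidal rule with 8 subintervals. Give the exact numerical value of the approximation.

h = (3 − 0)/8 = 0.375.
Nodes t₀,…,t₈ = 0, 0.375, 0.75, 1.125, 1.5, 1.875, 2.25, 2.625, 3.
f(t) = -4t² + 4: f₀=4, f₁=3.4375, f₂=1.75, f₃=-1.0625, f₄=-5, f₅=-10.0625, f₆=-16.25, f₇=-23.5625, f₈=-32.
(h/2)·[f₀ + 2f₁ + 2f₂ + 2f₃ + 2f₄ + 2f₅ + 2f₆ + 2f₇ + f₈] = 0.1875·(-129.5) = -24.28125.

-24.28125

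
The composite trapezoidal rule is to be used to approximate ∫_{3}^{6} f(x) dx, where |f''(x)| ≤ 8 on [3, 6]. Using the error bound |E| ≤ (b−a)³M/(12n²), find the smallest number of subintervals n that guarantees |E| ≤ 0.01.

Need 216/(12n²) ≤ 0.01.
n² ≥ 216/(12·0.01) = 1800 ⇒ n ≥ 42.4264, so the smallest n is 43.

43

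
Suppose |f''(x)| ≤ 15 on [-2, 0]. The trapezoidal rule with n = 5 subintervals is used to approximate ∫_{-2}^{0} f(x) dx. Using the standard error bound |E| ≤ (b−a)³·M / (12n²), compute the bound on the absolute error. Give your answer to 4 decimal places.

0.4000

|E| ≤ (2)³·15 / (12·5²) = 120/300 = 0.4000.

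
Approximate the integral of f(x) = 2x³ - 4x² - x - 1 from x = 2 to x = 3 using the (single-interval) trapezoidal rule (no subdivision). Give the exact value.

T = (b−a)/2 · [f(2) + f(3)] = 0.5·[(-3) + 14] = 5.5.

5.5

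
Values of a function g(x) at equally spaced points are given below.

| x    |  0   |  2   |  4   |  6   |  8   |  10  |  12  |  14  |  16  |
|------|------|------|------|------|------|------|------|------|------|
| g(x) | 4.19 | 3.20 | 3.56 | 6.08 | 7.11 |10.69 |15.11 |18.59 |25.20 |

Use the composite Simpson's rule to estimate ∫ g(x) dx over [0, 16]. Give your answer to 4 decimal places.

h = 2, n = 8.
(h/3)·[y₀ + 4y₁ + 2y₂ + 4y₃ + 2y₄ + 4y₅ + 2y₆ + 4y₇ + y₈] = 0.666667·(235.19) = 156.7933.

156.7933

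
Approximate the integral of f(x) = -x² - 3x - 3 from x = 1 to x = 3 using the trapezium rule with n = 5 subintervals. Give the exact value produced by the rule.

h = (3 − 1)/5 = 0.4.
Nodes x₀,…,x₅ = 1, 1.4, 1.8, 2.2, 2.6, 3.
f(x) = -x² - 3x - 3: f₀=-7, f₁=-9.16, f₂=-11.64, f₃=-14.44, f₄=-17.56, f₅=-21.
(h/2)·[f₀ + 2f₁ + 2f₂ + 2f₃ + 2f₄ + f₅] = 0.2·(-133.6) = -26.72.

-26.72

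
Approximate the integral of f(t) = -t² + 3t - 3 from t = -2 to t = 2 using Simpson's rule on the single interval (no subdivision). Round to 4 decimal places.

S = (b−a)/6 · [f(-2) + 4f(0) + f(2)] = 0.666667·[(-13) + 4·(-3) + (-1)] = -17.3333.

-17.3333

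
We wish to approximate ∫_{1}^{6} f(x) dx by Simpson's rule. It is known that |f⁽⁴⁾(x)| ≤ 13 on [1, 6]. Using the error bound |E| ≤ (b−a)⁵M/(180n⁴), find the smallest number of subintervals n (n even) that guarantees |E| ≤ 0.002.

Need 40625/(180n⁴) ≤ 0.002.
n⁴ ≥ 40625/(180·0.002) = 112847 ⇒ n ≥ 18.3283, so the smallest even n is 20. (n must be even for Simpson's rule.)

20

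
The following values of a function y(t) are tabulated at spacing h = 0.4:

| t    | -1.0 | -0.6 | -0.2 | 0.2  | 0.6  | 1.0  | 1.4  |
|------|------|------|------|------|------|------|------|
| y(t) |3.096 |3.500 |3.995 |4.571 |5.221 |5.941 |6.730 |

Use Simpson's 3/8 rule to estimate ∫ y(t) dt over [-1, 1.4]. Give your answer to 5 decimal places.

11.24085

h = 0.4, n = 6.
(3h/8)·[y₀ + 3y₁ + 3y₂ + 2y₃ + 3y₄ + 3y₅ + y₆] = 0.15·(74.939) = 11.24085.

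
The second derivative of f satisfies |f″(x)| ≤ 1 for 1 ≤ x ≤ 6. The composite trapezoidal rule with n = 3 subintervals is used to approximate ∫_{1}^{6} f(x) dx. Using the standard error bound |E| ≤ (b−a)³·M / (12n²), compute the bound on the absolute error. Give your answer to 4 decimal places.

|E| ≤ (5)³·1 / (12·3²) = 125/108 = 1.1574.

1.1574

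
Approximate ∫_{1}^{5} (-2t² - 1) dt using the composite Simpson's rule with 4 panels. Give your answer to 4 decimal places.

-86.6667

h = (5 − 1)/4 = 1.
Nodes t₀,…,t₄ = 1, 2, 3, 4, 5.
f(t) = -2t² - 1: f₀=-3, f₁=-9, f₂=-19, f₃=-33, f₄=-51.
(h/3)·[f₀ + 4f₁ + 2f₂ + 4f₃ + f₄] = 0.333333·(-260) = -86.6667.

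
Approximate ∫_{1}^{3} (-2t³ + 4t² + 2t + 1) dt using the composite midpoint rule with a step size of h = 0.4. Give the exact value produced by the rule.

h = (3 − 1)/5 = 0.4.
Midpoints m₁,…,m₅ = 1.2, 1.6, 2, 2.4, 2.8.
f(m₁)=5.704, f(m₂)=6.248, f(m₃)=5, f(m₄)=1.192, f(m₅)=-5.944.
h·[f(m₁) + f(m₂) + f(m₃) + f(m₄) + f(m₅)] = 0.4·(12.2) = 4.88.

4.88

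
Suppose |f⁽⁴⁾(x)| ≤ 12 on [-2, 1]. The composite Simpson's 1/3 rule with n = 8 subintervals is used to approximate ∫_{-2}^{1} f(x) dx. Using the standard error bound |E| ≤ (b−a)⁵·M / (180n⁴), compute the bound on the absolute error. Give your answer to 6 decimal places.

0.003955

|E| ≤ (3)⁵·12 / (180·8⁴) = 2916/737280 = 0.003955.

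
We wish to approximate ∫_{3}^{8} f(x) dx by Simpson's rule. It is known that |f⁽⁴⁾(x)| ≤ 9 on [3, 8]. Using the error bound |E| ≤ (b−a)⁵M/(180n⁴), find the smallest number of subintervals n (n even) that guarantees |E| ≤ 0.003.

Need 28125/(180n⁴) ≤ 0.003.
n⁴ ≥ 28125/(180·0.003) = 52083.3 ⇒ n ≥ 15.1069, so the smallest even n is 16. (n must be even for Simpson's rule.)

16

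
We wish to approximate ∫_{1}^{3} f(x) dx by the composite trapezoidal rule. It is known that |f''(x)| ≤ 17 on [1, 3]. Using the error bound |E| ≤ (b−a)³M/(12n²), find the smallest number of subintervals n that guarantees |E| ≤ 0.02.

Need 136/(12n²) ≤ 0.02.
n² ≥ 136/(12·0.02) = 566.667 ⇒ n ≥ 23.8048, so the smallest n is 24.

24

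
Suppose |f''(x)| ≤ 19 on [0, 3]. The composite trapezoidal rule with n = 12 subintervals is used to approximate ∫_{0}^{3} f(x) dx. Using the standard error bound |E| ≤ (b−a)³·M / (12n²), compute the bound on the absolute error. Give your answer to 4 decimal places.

0.2969

|E| ≤ (3)³·19 / (12·12²) = 513/1728 = 0.2969.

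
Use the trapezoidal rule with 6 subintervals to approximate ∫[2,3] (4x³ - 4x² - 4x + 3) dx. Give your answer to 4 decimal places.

h = (3 − 2)/6 = 0.166667.
Nodes x₀,…,x₆ = 2, 2.166667, 2.333333, 2.5, 2.666667, 2.833333, 3.
f(x) = 4x³ - 4x² - 4x + 3: f₀=11, f₁=16.240741, f₂=22.703704, f₃=30.5, f₄=39.740741, f₅=50.537037, f₆=63.
(h/2)·[f₀ + 2f₁ + 2f₂ + 2f₃ + 2f₄ + 2f₅ + f₆] = 0.083333·(393.444444) = 32.7870.

32.7870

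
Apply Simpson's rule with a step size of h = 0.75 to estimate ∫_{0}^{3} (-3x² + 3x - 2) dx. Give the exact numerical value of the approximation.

h = (3 − 0)/4 = 0.75.
Nodes x₀,…,x₄ = 0, 0.75, 1.5, 2.25, 3.
f(x) = -3x² + 3x - 2: f₀=-2, f₁=-1.4375, f₂=-4.25, f₃=-10.4375, f₄=-20.
(h/3)·[f₀ + 4f₁ + 2f₂ + 4f₃ + f₄] = 0.25·(-78) = -19.5.

-19.5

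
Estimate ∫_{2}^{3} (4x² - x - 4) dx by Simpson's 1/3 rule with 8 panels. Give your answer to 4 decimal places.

18.8333

h = (3 − 2)/8 = 0.125.
Nodes x₀,…,x₈ = 2, 2.125, 2.25, 2.375, 2.5, 2.625, 2.75, 2.875, 3.
f(x) = 4x² - x - 4: f₀=10, f₁=11.9375, f₂=14, f₃=16.1875, f₄=18.5, f₅=20.9375, f₆=23.5, f₇=26.1875, f₈=29.
(h/3)·[f₀ + 4f₁ + 2f₂ + 4f₃ + 2f₄ + 4f₅ + 2f₆ + 4f₇ + f₈] = 0.041667·(452) = 18.8333.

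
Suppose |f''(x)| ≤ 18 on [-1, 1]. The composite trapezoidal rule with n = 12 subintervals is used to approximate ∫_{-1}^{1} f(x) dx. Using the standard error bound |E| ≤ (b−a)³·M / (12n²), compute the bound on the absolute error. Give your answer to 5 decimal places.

|E| ≤ (2)³·18 / (12·12²) = 144/1728 = 0.08333.

0.08333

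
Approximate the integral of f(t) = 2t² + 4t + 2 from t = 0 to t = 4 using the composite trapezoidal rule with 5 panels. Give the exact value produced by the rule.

h = (4 − 0)/5 = 0.8.
Nodes t₀,…,t₅ = 0, 0.8, 1.6, 2.4, 3.2, 4.
f(t) = 2t² + 4t + 2: f₀=2, f₁=6.48, f₂=13.52, f₃=23.12, f₄=35.28, f₅=50.
(h/2)·[f₀ + 2f₁ + 2f₂ + 2f₃ + 2f₄ + f₅] = 0.4·(208.8) = 83.52.

83.52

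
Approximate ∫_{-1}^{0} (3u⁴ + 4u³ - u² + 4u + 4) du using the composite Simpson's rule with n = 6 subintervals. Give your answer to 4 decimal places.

h = (0 − (-1))/6 = 0.166667.
Nodes u₀,…,u₆ = -1, -0.833333, -0.666667, -0.5, -0.333333, -0.166667, 0.
f(u) = 3u⁴ + 4u³ - u² + 4u + 4: f₀=-2, f₁=-0.895833, f₂=0.296296, f₃=1.4375, f₄=2.444444, f₅=3.289352, f₆=4.
(h/3)·[f₀ + 4f₁ + 2f₂ + 4f₃ + 2f₄ + 4f₅ + f₆] = 0.055556·(22.805556) = 1.2670.

1.2670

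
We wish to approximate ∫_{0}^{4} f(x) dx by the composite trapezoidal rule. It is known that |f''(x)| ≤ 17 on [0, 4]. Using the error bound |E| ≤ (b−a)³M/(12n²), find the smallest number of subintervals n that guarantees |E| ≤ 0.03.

55

Need 1088/(12n²) ≤ 0.03.
n² ≥ 1088/(12·0.03) = 3022.22 ⇒ n ≥ 54.9747, so the smallest n is 55.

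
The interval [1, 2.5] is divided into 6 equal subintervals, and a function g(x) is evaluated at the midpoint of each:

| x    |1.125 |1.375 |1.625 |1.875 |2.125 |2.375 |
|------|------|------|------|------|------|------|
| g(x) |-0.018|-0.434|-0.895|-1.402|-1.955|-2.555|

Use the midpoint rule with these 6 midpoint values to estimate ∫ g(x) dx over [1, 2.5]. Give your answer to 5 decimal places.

h = 0.25, n = 6.
h·[y(m₁) + y(m₂) + y(m₃) + y(m₄) + y(m₅) + y(m₆)] = 0.25·(-7.259) = -1.81475.

-1.81475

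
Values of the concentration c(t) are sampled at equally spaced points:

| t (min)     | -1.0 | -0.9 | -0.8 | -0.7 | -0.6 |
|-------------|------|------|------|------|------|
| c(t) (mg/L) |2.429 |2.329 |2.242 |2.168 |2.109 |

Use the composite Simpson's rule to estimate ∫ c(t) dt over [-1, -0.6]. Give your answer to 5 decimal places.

h = 0.1, n = 4.
(h/3)·[y₀ + 4y₁ + 2y₂ + 4y₃ + y₄] = 0.033333·(27.010) = 0.90033.

0.90033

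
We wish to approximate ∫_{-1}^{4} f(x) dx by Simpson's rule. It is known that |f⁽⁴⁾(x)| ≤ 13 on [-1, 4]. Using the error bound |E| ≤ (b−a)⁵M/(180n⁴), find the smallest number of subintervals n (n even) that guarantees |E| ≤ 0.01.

14

Need 40625/(180n⁴) ≤ 0.01.
n⁴ ≥ 40625/(180·0.01) = 22569.4 ⇒ n ≥ 12.2569, so the smallest even n is 14. (n must be even for Simpson's rule.)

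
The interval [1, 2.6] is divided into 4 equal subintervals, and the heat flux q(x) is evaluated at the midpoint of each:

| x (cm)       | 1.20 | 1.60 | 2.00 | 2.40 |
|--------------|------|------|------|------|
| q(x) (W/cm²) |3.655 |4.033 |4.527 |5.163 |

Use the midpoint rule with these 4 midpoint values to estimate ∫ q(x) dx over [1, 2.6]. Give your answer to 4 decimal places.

6.9512

h = 0.4, n = 4.
h·[y(m₁) + y(m₂) + y(m₃) + y(m₄)] = 0.4·(17.378) = 6.9512.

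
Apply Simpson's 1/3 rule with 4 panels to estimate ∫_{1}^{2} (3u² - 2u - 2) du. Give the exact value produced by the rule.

h = (2 − 1)/4 = 0.25.
Nodes u₀,…,u₄ = 1, 1.25, 1.5, 1.75, 2.
f(u) = 3u² - 2u - 2: f₀=-1, f₁=0.1875, f₂=1.75, f₃=3.6875, f₄=6.
(h/3)·[f₀ + 4f₁ + 2f₂ + 4f₃ + f₄] = 0.083333·(24) = 2.

2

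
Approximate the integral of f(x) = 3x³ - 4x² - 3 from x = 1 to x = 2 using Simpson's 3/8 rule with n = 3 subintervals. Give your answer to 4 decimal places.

-1.0833

h = (2 − 1)/3 = 0.333333.
Nodes x₀,…,x₃ = 1, 1.333333, 1.666667, 2.
f(x) = 3x³ - 4x² - 3: f₀=-4, f₁=-3, f₂=-0.222222, f₃=5.
(3h/8)·[f₀ + 3f₁ + 3f₂ + f₃] = 0.125·(-8.666667) = -1.0833.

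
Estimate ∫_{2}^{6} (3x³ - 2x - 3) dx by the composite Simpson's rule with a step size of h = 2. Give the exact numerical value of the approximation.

916

h = (6 − 2)/2 = 2.
Nodes x₀,…,x₂ = 2, 4, 6.
f(x) = 3x³ - 2x - 3: f₀=17, f₁=181, f₂=633.
(h/3)·[f₀ + 4f₁ + f₂] = 0.666667·(1374) = 916.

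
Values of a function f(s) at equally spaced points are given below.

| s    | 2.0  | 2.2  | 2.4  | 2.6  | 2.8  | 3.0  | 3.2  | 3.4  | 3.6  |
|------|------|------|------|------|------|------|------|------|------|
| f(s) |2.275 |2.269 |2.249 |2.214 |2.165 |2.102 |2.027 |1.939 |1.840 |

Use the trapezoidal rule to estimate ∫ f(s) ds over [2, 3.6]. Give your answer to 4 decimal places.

h = 0.2, n = 8.
(h/2)·[y₀ + 2y₁ + 2y₂ + 2y₃ + 2y₄ + 2y₅ + 2y₆ + 2y₇ + y₈] = 0.1·(34.045) = 3.4045.

3.4045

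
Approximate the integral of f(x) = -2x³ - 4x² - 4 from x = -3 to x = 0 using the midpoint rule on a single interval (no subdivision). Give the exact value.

M = (b−a)·f(-1.5) = 3·(-6.25) = -18.75.

-18.75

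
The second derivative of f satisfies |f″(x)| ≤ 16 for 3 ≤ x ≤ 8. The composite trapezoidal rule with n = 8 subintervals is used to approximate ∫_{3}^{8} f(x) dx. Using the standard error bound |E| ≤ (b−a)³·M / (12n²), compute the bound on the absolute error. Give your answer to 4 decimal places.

2.6042

|E| ≤ (5)³·16 / (12·8²) = 2000/768 = 2.6042.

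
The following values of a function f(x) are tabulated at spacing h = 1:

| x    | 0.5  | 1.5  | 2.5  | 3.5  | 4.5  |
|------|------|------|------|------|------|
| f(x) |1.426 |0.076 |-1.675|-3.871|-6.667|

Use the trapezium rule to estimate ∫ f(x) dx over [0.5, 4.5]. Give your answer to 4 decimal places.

h = 1, n = 4.
(h/2)·[y₀ + 2y₁ + 2y₂ + 2y₃ + y₄] = 0.5·(-16.181) = -8.0905.

-8.0905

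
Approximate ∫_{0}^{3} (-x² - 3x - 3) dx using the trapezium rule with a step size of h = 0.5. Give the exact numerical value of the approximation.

-31.625

h = (3 − 0)/6 = 0.5.
Nodes x₀,…,x₆ = 0, 0.5, 1, 1.5, 2, 2.5, 3.
f(x) = -x² - 3x - 3: f₀=-3, f₁=-4.75, f₂=-7, f₃=-9.75, f₄=-13, f₅=-16.75, f₆=-21.
(h/2)·[f₀ + 2f₁ + 2f₂ + 2f₃ + 2f₄ + 2f₅ + f₆] = 0.25·(-126.5) = -31.625.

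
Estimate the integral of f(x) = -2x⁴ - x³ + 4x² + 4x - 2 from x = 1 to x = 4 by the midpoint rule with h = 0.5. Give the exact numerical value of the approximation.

h = (4 − 1)/6 = 0.5.
Midpoints m₁,…,m₆ = 1.25, 1.75, 2.25, 2.75, 3.25, 3.75.
f(m₁)=2.4140625, f(m₂)=-6.8671875, f(m₃)=-35.3984375, f(m₄)=-95.9296875, f(m₅)=-204.2109375, f(m₆)=-378.9921875.
h·[f(m₁) + f(m₂) + f(m₃) + f(m₄) + f(m₅) + f(m₆)] = 0.5·(-718.984375) = -359.4921875.

-359.4921875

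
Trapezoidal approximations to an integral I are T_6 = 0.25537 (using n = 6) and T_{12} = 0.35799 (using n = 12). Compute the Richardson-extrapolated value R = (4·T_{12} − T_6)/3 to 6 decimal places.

R = (4·T_{12} − T_6) / 3 = (4·0.35799 − 0.25537)/3 = (1.17659)/3 = 0.392197.

0.392197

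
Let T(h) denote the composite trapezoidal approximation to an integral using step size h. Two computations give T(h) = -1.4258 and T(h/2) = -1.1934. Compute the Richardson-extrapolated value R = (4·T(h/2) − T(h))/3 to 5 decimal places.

-1.11593

R = (4·T(h/2) − T(h)) / 3 = (4·(-1.1934) − (-1.4258))/3 = (-3.3478)/3 = -1.11593.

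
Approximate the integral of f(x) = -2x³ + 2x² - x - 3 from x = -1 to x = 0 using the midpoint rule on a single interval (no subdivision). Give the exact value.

M = (b−a)·f(-0.5) = 1·(-1.75) = -1.75.

-1.75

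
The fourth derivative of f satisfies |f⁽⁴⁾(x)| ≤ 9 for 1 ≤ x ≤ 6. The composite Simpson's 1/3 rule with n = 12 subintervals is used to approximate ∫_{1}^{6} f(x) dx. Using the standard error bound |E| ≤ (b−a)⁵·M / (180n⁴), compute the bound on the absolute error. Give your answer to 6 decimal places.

0.007535

|E| ≤ (5)⁵·9 / (180·12⁴) = 28125/3732480 = 0.007535.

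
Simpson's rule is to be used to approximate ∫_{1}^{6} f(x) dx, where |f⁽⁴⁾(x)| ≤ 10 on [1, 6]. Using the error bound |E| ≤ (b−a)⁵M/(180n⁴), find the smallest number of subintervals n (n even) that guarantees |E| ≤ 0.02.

10

Need 31250/(180n⁴) ≤ 0.02.
n⁴ ≥ 31250/(180·0.02) = 8680.56 ⇒ n ≥ 9.6524, so the smallest even n is 10. (n must be even for Simpson's rule.)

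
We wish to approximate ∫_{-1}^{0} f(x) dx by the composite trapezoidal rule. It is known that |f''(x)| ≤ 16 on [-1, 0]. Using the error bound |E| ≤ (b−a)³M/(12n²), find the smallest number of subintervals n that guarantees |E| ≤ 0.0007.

44

Need 16/(12n²) ≤ 0.0007.
n² ≥ 16/(12·0.0007) = 1904.76 ⇒ n ≥ 43.6436, so the smallest n is 44.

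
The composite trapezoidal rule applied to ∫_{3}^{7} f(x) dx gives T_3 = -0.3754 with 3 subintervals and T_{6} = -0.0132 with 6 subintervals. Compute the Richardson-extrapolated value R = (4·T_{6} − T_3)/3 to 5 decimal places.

0.10753

R = (4·T_{6} − T_3) / 3 = (4·(-0.0132) − (-0.3754))/3 = (0.3226)/3 = 0.10753.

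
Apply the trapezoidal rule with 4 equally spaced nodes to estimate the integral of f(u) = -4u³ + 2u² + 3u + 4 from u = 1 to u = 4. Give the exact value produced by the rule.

h = (4 − 1)/3 = 1.
Nodes u₀,…,u₃ = 1, 2, 3, 4.
f(u) = -4u³ + 2u² + 3u + 4: f₀=5, f₁=-14, f₂=-77, f₃=-208.
(h/2)·[f₀ + 2f₁ + 2f₂ + f₃] = 0.5·(-385) = -192.5.

-192.5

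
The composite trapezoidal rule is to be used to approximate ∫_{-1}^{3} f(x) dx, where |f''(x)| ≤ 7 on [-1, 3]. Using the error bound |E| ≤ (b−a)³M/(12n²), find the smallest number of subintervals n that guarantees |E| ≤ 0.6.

Need 448/(12n²) ≤ 0.6.
n² ≥ 448/(12·0.6) = 62.2222 ⇒ n ≥ 7.8881, so the smallest n is 8.

8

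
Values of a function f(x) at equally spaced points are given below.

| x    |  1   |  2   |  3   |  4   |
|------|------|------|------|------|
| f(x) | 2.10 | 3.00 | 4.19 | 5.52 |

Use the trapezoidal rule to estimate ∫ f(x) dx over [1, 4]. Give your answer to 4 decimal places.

h = 1, n = 3.
(h/2)·[y₀ + 2y₁ + 2y₂ + y₃] = 0.5·(22.00) = 11.0000.

11.0000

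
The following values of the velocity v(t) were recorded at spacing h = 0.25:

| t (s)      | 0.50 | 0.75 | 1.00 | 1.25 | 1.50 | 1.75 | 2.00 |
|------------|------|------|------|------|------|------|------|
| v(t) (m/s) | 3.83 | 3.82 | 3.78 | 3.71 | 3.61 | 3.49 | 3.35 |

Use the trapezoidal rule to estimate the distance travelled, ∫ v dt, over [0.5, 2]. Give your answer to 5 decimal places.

h = 0.25, n = 6.
(h/2)·[y₀ + 2y₁ + 2y₂ + 2y₃ + 2y₄ + 2y₅ + y₆] = 0.125·(44.00) = 5.50000.

5.50000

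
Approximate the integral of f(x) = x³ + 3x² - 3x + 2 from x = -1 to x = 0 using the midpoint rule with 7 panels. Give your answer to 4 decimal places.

h = (0 − (-1))/7 = 0.142857.
Midpoints m₁,…,m₇ = -0.928571, -0.785714, -0.642857, -0.5, -0.357143, -0.214286, -0.071429.
f(m₁)=6.571793, f(m₂)=5.724125, f(m₃)=4.902697, f(m₄)=4.125, f(m₅)=3.408528, f(m₆)=2.770773, f(m₇)=2.229227.
h·[f(m₁) + f(m₂) + f(m₃) + f(m₄) + f(m₅) + f(m₆) + f(m₇)] = 0.142857·(29.732143) = 4.2474.

4.2474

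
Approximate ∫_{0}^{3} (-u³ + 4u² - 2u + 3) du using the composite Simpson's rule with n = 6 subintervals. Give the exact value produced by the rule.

15.75

h = (3 − 0)/6 = 0.5.
Nodes u₀,…,u₆ = 0, 0.5, 1, 1.5, 2, 2.5, 3.
f(u) = -u³ + 4u² - 2u + 3: f₀=3, f₁=2.875, f₂=4, f₃=5.625, f₄=7, f₅=7.375, f₆=6.
(h/3)·[f₀ + 4f₁ + 2f₂ + 4f₃ + 2f₄ + 4f₅ + f₆] = 0.166667·(94.5) = 15.75.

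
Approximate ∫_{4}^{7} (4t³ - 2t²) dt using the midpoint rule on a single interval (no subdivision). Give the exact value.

1815

M = (b−a)·f(5.5) = 3·(605) = 1815.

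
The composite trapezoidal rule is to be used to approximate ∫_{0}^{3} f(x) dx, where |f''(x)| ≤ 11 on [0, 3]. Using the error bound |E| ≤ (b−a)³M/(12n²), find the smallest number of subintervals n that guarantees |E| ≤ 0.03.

Need 297/(12n²) ≤ 0.03.
n² ≥ 297/(12·0.03) = 825 ⇒ n ≥ 28.7228, so the smallest n is 29.

29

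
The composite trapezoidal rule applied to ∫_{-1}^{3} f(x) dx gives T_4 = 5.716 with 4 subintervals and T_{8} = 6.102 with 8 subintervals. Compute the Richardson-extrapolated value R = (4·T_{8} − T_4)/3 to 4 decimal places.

R = (4·T_{8} − T_4) / 3 = (4·6.102 − 5.716)/3 = (18.692)/3 = 6.2307.

6.2307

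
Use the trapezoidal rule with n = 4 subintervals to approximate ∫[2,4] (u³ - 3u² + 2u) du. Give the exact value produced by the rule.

h = (4 − 2)/4 = 0.5.
Nodes u₀,…,u₄ = 2, 2.5, 3, 3.5, 4.
f(u) = u³ - 3u² + 2u: f₀=0, f₁=1.875, f₂=6, f₃=13.125, f₄=24.
(h/2)·[f₀ + 2f₁ + 2f₂ + 2f₃ + f₄] = 0.25·(66) = 16.5.

16.5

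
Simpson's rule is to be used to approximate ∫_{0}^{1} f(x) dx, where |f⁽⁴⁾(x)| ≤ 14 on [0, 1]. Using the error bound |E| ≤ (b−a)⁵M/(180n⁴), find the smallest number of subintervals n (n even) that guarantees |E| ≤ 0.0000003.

Need 14/(180n⁴) ≤ 0.0000003.
n⁴ ≥ 14/(180·0.0000003) = 259259 ⇒ n ≥ 22.5649, so the smallest even n is 24. (n must be even for Simpson's rule.)

24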